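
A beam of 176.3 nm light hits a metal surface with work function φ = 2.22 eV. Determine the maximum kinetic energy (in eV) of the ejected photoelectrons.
4.8126 eV

Using Einstein's photoelectric equation: KE_max = hf - φ = hc/λ - φ

First, calculate the photon energy:
E_photon = hc/λ = (6.626×10⁻³⁴ J·s)(3×10⁸ m/s) / (176.3×10⁻⁹ m)
E_photon = 7.0326 eV

Then, the maximum kinetic energy:
KE_max = E_photon - φ = 7.0326 eV - 2.22 eV = 4.8126 eV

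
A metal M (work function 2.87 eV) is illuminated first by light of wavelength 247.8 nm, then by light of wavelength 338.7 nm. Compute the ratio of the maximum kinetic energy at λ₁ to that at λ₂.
2.6985

Using Einstein's equation: KE_max = hc/λ - φ

For λ₁ = 247.8 nm:
E₁ = hc/λ₁ = 5.0034 eV
KE₁ = E₁ - φ = 5.0034 - 2.87 = 2.1334 eV

For λ₂ = 338.7 nm:
E₂ = hc/λ₂ = 3.6606 eV
KE₂ = E₂ - φ = 3.6606 - 2.87 = 0.7906 eV

Ratio: KE₁/KE₂ = 2.1334/0.7906 = 2.6985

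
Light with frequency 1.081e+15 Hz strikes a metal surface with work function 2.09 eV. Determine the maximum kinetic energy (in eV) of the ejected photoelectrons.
2.3807 eV

Using Einstein's photoelectric equation: KE_max = hf - φ

First, calculate the photon energy:
E_photon = hf = (6.626×10⁻³⁴ J·s)(1.081e+15 Hz)
E_photon = 4.4707 eV

Then, the maximum kinetic energy:
KE_max = E_photon - φ = 4.4707 eV - 2.09 eV = 2.3807 eV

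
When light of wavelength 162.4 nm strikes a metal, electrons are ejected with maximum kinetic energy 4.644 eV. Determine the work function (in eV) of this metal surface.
2.99 eV

From Einstein's photoelectric equation: KE_max = hf - φ = hc/λ - φ

Rearranging for φ:
φ = hc/λ - KE_max

Calculate photon energy:
E_photon = hc/λ = 7.6345 eV

Therefore:
φ = 7.6345 - 4.644 = 2.99 eV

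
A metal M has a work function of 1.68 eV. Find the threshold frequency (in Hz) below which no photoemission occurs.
4.0622e+14 Hz

The threshold frequency is when the photon energy equals the work function:
hf₀ = φ

Solving for f₀:
f₀ = φ/h = (1.68 eV × 1.602×10⁻¹⁹ J/eV) / (6.626×10⁻³⁴ J·s)
f₀ = 4.0622e+14 Hz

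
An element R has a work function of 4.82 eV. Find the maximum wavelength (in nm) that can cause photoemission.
257.23 nm

The threshold wavelength is when the photon energy equals the work function:
hc/λ₀ = φ

Solving for λ₀:
λ₀ = hc/φ = (6.626×10⁻³⁴ J·s)(3×10⁸ m/s) / (4.82 eV × 1.602×10⁻¹⁹ J/eV)
λ₀ = 257.23 nm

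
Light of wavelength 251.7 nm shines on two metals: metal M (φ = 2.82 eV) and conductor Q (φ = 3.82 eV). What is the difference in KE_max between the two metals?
1.0000 eV

Using KE_max = hc/λ - φ for each metal:

Photon energy: E = hc/λ = 4.9259 eV

For metal M (φ₁ = 2.82 eV):
KE₁ = E - φ₁ = 4.9259 - 2.82 = 2.1059 eV

For conductor Q (φ₂ = 3.82 eV):
KE₂ = E - φ₂ = 4.9259 - 3.82 = 1.1059 eV

Difference:
ΔKE = KE₁ - KE₂ = 2.1059 - 1.1059 = 1.0000 eV

Note: The difference equals the difference in work functions: 3.82 - 2.82 = 1.00 eV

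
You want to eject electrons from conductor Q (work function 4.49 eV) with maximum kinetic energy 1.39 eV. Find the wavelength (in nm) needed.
210.86 nm

From Einstein's equation: KE_max = hc/λ - φ

Rearranging for λ:
hc/λ = KE_max + φ
λ = hc/(KE_max + φ)

Required photon energy:
E_photon = KE_max + φ = 1.39 + 4.49 = 5.88 eV

Required wavelength:
λ = hc/E_photon = (6.626×10⁻³⁴)(3×10⁸) / (5.88 × 1.602×10⁻¹⁹)
λ = 210.86 nm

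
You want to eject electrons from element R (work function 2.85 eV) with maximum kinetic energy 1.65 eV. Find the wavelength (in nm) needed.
275.52 nm

From Einstein's equation: KE_max = hc/λ - φ

Rearranging for λ:
hc/λ = KE_max + φ
λ = hc/(KE_max + φ)

Required photon energy:
E_photon = KE_max + φ = 1.65 + 2.85 = 4.50 eV

Required wavelength:
λ = hc/E_photon = (6.626×10⁻³⁴)(3×10⁸) / (4.50 × 1.602×10⁻¹⁹)
λ = 275.52 nm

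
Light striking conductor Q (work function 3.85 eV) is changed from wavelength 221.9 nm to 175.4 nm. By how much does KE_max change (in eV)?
1.4813 eV

Using Einstein's equation: KE_max = hc/λ - φ

For λ₁ = 221.9 nm:
KE₁ = hc/λ₁ - φ = 5.5874 - 3.85 = 1.7374 eV

For λ₂ = 175.4 nm:
KE₂ = hc/λ₂ - φ = 7.0687 - 3.85 = 3.2187 eV

Change in KE:
ΔKE = KE₂ - KE₁ = 3.2187 - 1.7374 = 1.4813 eV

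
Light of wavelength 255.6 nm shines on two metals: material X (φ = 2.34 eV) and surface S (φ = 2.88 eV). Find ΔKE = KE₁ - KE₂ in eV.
0.5400 eV

Using KE_max = hc/λ - φ for each metal:

Photon energy: E = hc/λ = 4.8507 eV

For material X (φ₁ = 2.34 eV):
KE₁ = E - φ₁ = 4.8507 - 2.34 = 2.5107 eV

For surface S (φ₂ = 2.88 eV):
KE₂ = E - φ₂ = 4.8507 - 2.88 = 1.9707 eV

Difference:
ΔKE = KE₁ - KE₂ = 2.5107 - 1.9707 = 0.5400 eV

Note: The difference equals the difference in work functions: 2.88 - 2.34 = 0.54 eV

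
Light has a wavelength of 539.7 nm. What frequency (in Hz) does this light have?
5.5548e+14 Hz

Using the wave equation: c = fλ

Solving for frequency:
f = c/λ = (3×10⁸ m/s) / (539.7×10⁻⁹ m)
f = 5.5548e+14 Hz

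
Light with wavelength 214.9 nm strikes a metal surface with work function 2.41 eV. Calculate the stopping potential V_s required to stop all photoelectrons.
3.3594 V

The stopping potential V_s satisfies: eV_s = KE_max

First, find KE_max using Einstein's equation:
E_photon = hc/λ = 5.7694 eV
KE_max = E_photon - φ = 5.7694 - 2.41 = 3.3594 eV

Since eV_s = KE_max:
V_s = KE_max/e = 3.3594 V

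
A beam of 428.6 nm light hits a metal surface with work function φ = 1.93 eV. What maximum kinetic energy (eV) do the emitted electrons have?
0.9628 eV

Using Einstein's photoelectric equation: KE_max = hf - φ = hc/λ - φ

First, calculate the photon energy:
E_photon = hc/λ = (6.626×10⁻³⁴ J·s)(3×10⁸ m/s) / (428.6×10⁻⁹ m)
E_photon = 2.8928 eV

Then, the maximum kinetic energy:
KE_max = E_photon - φ = 2.8928 eV - 1.93 eV = 0.9628 eV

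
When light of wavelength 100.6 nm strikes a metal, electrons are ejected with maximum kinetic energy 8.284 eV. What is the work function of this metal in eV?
4.04 eV

From Einstein's photoelectric equation: KE_max = hf - φ = hc/λ - φ

Rearranging for φ:
φ = hc/λ - KE_max

Calculate photon energy:
E_photon = hc/λ = 12.3245 eV

Therefore:
φ = 12.3245 - 8.284 = 4.04 eV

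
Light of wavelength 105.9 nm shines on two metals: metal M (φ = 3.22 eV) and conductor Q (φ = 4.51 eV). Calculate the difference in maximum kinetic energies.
1.2900 eV

Using KE_max = hc/λ - φ for each metal:

Photon energy: E = hc/λ = 11.7077 eV

For metal M (φ₁ = 3.22 eV):
KE₁ = E - φ₁ = 11.7077 - 3.22 = 8.4877 eV

For conductor Q (φ₂ = 4.51 eV):
KE₂ = E - φ₂ = 11.7077 - 4.51 = 7.1977 eV

Difference:
ΔKE = KE₁ - KE₂ = 8.4877 - 7.1977 = 1.2900 eV

Note: The difference equals the difference in work functions: 4.51 - 3.22 = 1.29 eV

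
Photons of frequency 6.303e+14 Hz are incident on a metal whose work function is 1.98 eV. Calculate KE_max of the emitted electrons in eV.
0.6267 eV

Using Einstein's photoelectric equation: KE_max = hf - φ

First, calculate the photon energy:
E_photon = hf = (6.626×10⁻³⁴ J·s)(6.303e+14 Hz)
E_photon = 2.6067 eV

Then, the maximum kinetic energy:
KE_max = E_photon - φ = 2.6067 eV - 1.98 eV = 0.6267 eV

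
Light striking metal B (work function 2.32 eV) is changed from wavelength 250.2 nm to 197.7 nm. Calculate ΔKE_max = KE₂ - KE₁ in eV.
1.3159 eV

Using Einstein's equation: KE_max = hc/λ - φ

For λ₁ = 250.2 nm:
KE₁ = hc/λ₁ - φ = 4.9554 - 2.32 = 2.6354 eV

For λ₂ = 197.7 nm:
KE₂ = hc/λ₂ - φ = 6.2713 - 2.32 = 3.9513 eV

Change in KE:
ΔKE = KE₂ - KE₁ = 3.9513 - 2.6354 = 1.3159 eV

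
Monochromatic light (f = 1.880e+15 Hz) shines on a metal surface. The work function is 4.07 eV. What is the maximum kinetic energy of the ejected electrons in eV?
3.7051 eV

Using Einstein's photoelectric equation: KE_max = hf - φ

First, calculate the photon energy:
E_photon = hf = (6.626×10⁻³⁴ J·s)(1.880e+15 Hz)
E_photon = 7.7751 eV

Then, the maximum kinetic energy:
KE_max = E_photon - φ = 7.7751 eV - 4.07 eV = 3.7051 eV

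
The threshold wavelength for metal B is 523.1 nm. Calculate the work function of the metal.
2.37 eV

At the threshold wavelength, photon energy equals work function:
φ = hc/λ₀

Calculating:
φ = (6.626×10⁻³⁴ J·s)(3×10⁸ m/s) / (523.1×10⁻⁹ m)
φ = 2.37 eV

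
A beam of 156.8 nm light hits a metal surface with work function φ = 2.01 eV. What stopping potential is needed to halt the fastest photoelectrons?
5.8972 V

The stopping potential V_s satisfies: eV_s = KE_max

First, find KE_max using Einstein's equation:
E_photon = hc/λ = 7.9072 eV
KE_max = E_photon - φ = 7.9072 - 2.01 = 5.8972 eV

Since eV_s = KE_max:
V_s = KE_max/e = 5.8972 V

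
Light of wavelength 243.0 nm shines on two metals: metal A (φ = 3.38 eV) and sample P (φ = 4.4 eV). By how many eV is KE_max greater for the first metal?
1.0200 eV

Using KE_max = hc/λ - φ for each metal:

Photon energy: E = hc/λ = 5.1022 eV

For metal A (φ₁ = 3.38 eV):
KE₁ = E - φ₁ = 5.1022 - 3.38 = 1.7222 eV

For sample P (φ₂ = 4.4 eV):
KE₂ = E - φ₂ = 5.1022 - 4.4 = 0.7022 eV

Difference:
ΔKE = KE₁ - KE₂ = 1.7222 - 0.7022 = 1.0200 eV

Note: The difference equals the difference in work functions: 4.4 - 3.38 = 1.02 eV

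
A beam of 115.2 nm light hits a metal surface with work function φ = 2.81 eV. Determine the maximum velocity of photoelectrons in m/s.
1.6725e+06 m/s

First, find the maximum kinetic energy:
E_photon = hc/λ = 10.7625 eV
KE_max = E_photon - φ = 10.7625 - 2.81 = 7.9525 eV

Convert to Joules: KE_max = 7.9525 × 1.602×10⁻¹⁹ J = 1.2741e-18 J

Then use KE = ½mv² to find velocity:
v = √(2·KE/m) = √(2 × 1.2741e-18 J / 9.109e-31 kg)
v = 1.6725e+06 m/s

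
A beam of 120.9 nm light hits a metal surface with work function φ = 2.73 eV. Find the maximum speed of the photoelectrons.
1.6270e+06 m/s

First, find the maximum kinetic energy:
E_photon = hc/λ = 10.2551 eV
KE_max = E_photon - φ = 10.2551 - 2.73 = 7.5251 eV

Convert to Joules: KE_max = 7.5251 × 1.602×10⁻¹⁹ J = 1.2057e-18 J

Then use KE = ½mv² to find velocity:
v = √(2·KE/m) = √(2 × 1.2057e-18 J / 9.109e-31 kg)
v = 1.6270e+06 m/s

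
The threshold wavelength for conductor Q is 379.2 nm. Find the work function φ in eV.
3.27 eV

At the threshold wavelength, photon energy equals work function:
φ = hc/λ₀

Calculating:
φ = (6.626×10⁻³⁴ J·s)(3×10⁸ m/s) / (379.2×10⁻⁹ m)
φ = 3.27 eV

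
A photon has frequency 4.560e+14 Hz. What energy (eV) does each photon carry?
1.8859 eV

Using E = hf:

E = hf = (6.626×10⁻³⁴ J·s)(4.560e+14 Hz)
E = 1.8859 eV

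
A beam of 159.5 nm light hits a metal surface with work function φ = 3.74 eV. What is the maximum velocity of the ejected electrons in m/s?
1.1911e+06 m/s

First, find the maximum kinetic energy:
E_photon = hc/λ = 7.7733 eV
KE_max = E_photon - φ = 7.7733 - 3.74 = 4.0333 eV

Convert to Joules: KE_max = 4.0333 × 1.602×10⁻¹⁹ J = 6.4621e-19 J

Then use KE = ½mv² to find velocity:
v = √(2·KE/m) = √(2 × 6.4621e-19 J / 9.109e-31 kg)
v = 1.1911e+06 m/s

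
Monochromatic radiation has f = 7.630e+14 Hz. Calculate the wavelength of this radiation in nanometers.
392.91 nm

Using the wave equation: c = fλ

Solving for wavelength:
λ = c/f = (3×10⁸ m/s) / (7.630e+14 Hz)
λ = 392.91 nm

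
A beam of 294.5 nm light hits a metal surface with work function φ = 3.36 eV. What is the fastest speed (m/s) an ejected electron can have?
5.4681e+05 m/s

First, find the maximum kinetic energy:
E_photon = hc/λ = 4.2100 eV
KE_max = E_photon - φ = 4.2100 - 3.36 = 0.8500 eV

Convert to Joules: KE_max = 0.8500 × 1.602×10⁻¹⁹ J = 1.3618e-19 J

Then use KE = ½mv² to find velocity:
v = √(2·KE/m) = √(2 × 1.3618e-19 J / 9.109e-31 kg)
v = 5.4681e+05 m/s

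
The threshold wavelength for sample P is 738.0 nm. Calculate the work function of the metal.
1.68 eV

At the threshold wavelength, photon energy equals work function:
φ = hc/λ₀

Calculating:
φ = (6.626×10⁻³⁴ J·s)(3×10⁸ m/s) / (738.0×10⁻⁹ m)
φ = 1.68 eV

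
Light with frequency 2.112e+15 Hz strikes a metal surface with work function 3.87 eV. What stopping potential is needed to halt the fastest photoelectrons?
4.8645 V

The stopping potential V_s satisfies: eV_s = KE_max

First, find KE_max using Einstein's equation:
E_photon = hf = (6.626×10⁻³⁴ J·s)(2.112e+15 Hz) = 8.7345 eV
KE_max = E_photon - φ = 8.7345 - 3.87 = 4.8645 eV

Since eV_s = KE_max:
V_s = KE_max/e = 4.8645 V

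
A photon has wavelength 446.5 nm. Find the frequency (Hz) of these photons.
6.7143e+14 Hz

Using the wave equation: c = fλ

Solving for frequency:
f = c/λ = (3×10⁸ m/s) / (446.5×10⁻⁹ m)
f = 6.7143e+14 Hz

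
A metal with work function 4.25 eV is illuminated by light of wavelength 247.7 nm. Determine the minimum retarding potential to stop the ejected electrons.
0.7554 V

The stopping potential V_s satisfies: eV_s = KE_max

First, find KE_max using Einstein's equation:
E_photon = hc/λ = 5.0054 eV
KE_max = E_photon - φ = 5.0054 - 4.25 = 0.7554 eV

Since eV_s = KE_max:
V_s = KE_max/e = 0.7554 V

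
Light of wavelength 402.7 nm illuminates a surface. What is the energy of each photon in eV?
3.0788 eV

Using E = hf = hc/λ:

E = hc/λ = (6.626×10⁻³⁴ J·s)(3×10⁸ m/s) / (402.7×10⁻⁹ m)
E = 3.0788 eV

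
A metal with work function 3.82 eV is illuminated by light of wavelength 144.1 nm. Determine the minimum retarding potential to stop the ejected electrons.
4.7840 V

The stopping potential V_s satisfies: eV_s = KE_max

First, find KE_max using Einstein's equation:
E_photon = hc/λ = 8.6040 eV
KE_max = E_photon - φ = 8.6040 - 3.82 = 4.7840 eV

Since eV_s = KE_max:
V_s = KE_max/e = 4.7840 V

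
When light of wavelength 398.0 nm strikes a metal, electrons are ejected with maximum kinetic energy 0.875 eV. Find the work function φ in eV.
2.24 eV

From Einstein's photoelectric equation: KE_max = hf - φ = hc/λ - φ

Rearranging for φ:
φ = hc/λ - KE_max

Calculate photon energy:
E_photon = hc/λ = 3.1152 eV

Therefore:
φ = 3.1152 - 0.875 = 2.24 eV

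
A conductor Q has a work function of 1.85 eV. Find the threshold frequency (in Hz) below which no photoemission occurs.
4.4733e+14 Hz

The threshold frequency is when the photon energy equals the work function:
hf₀ = φ

Solving for f₀:
f₀ = φ/h = (1.85 eV × 1.602×10⁻¹⁹ J/eV) / (6.626×10⁻³⁴ J·s)
f₀ = 4.4733e+14 Hz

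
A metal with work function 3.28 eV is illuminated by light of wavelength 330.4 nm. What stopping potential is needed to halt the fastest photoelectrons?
0.4725 V

The stopping potential V_s satisfies: eV_s = KE_max

First, find KE_max using Einstein's equation:
E_photon = hc/λ = 3.7525 eV
KE_max = E_photon - φ = 3.7525 - 3.28 = 0.4725 eV

Since eV_s = KE_max:
V_s = KE_max/e = 0.4725 V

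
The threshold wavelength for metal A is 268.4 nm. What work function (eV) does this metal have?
4.62 eV

At the threshold wavelength, photon energy equals work function:
φ = hc/λ₀

Calculating:
φ = (6.626×10⁻³⁴ J·s)(3×10⁸ m/s) / (268.4×10⁻⁹ m)
φ = 4.62 eV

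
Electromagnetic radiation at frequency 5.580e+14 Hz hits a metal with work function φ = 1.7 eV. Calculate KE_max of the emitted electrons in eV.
0.6077 eV

Using Einstein's photoelectric equation: KE_max = hf - φ

First, calculate the photon energy:
E_photon = hf = (6.626×10⁻³⁴ J·s)(5.580e+14 Hz)
E_photon = 2.3077 eV

Then, the maximum kinetic energy:
KE_max = E_photon - φ = 2.3077 eV - 1.7 eV = 0.6077 eV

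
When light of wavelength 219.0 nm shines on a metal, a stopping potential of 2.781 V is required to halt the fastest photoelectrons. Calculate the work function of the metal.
2.88 eV

The stopping potential gives the maximum kinetic energy: KE_max = eV_s = 2.781 eV

From Einstein's photoelectric equation: KE_max = hc/λ - φ
Rearranging: φ = hc/λ - KE_max

Calculate photon energy:
E_photon = hc/λ = (6.626×10⁻³⁴ J·s)(3×10⁸ m/s) / (219.0×10⁻⁹ m) = 5.6614 eV

Therefore:
φ = 5.6614 - 2.781 = 2.88 eV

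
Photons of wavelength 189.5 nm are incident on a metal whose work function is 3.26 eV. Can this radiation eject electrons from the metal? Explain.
Yes

For photoemission, the photon energy must exceed the work function.

Photon energy: E = hc/λ = 6.5427 eV
Work function: φ = 3.26 eV

Since E_photon (6.5427 eV) > φ (3.26 eV), photoemission WILL occur.
The threshold wavelength is λ₀ = hc/φ = 380.3 nm.
Since 189.5 nm < 380.3 nm, the light has sufficient energy.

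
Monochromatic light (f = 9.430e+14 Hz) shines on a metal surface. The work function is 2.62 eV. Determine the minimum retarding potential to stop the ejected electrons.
1.2799 V

The stopping potential V_s satisfies: eV_s = KE_max

First, find KE_max using Einstein's equation:
E_photon = hf = (6.626×10⁻³⁴ J·s)(9.430e+14 Hz) = 3.8999 eV
KE_max = E_photon - φ = 3.8999 - 2.62 = 1.2799 eV

Since eV_s = KE_max:
V_s = KE_max/e = 1.2799 V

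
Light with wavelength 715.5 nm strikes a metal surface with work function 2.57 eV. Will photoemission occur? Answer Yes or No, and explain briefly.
No

For photoemission, the photon energy must exceed the work function.

Photon energy: E = hc/λ = 1.7328 eV
Work function: φ = 2.57 eV

Since E_photon (1.7328 eV) < φ (2.57 eV), photoemission will NOT occur.
The threshold wavelength is λ₀ = hc/φ = 482.4 nm.
Since 715.5 nm > 482.4 nm, the photons lack sufficient energy.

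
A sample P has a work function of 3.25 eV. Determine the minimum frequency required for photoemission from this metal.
7.8585e+14 Hz

The threshold frequency is when the photon energy equals the work function:
hf₀ = φ

Solving for f₀:
f₀ = φ/h = (3.25 eV × 1.602×10⁻¹⁹ J/eV) / (6.626×10⁻³⁴ J·s)
f₀ = 7.8585e+14 Hz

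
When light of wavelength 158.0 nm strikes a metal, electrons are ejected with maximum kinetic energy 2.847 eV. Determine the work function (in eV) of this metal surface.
5.00 eV

From Einstein's photoelectric equation: KE_max = hf - φ = hc/λ - φ

Rearranging for φ:
φ = hc/λ - KE_max

Calculate photon energy:
E_photon = hc/λ = 7.8471 eV

Therefore:
φ = 7.8471 - 2.847 = 5.00 eV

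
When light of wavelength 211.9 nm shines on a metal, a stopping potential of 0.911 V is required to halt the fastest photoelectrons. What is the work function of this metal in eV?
4.94 eV

The stopping potential gives the maximum kinetic energy: KE_max = eV_s = 0.911 eV

From Einstein's photoelectric equation: KE_max = hc/λ - φ
Rearranging: φ = hc/λ - KE_max

Calculate photon energy:
E_photon = hc/λ = (6.626×10⁻³⁴ J·s)(3×10⁸ m/s) / (211.9×10⁻⁹ m) = 5.8511 eV

Therefore:
φ = 5.8511 - 0.911 = 4.94 eV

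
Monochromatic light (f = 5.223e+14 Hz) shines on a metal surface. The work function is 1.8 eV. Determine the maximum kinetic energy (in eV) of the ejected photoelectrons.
0.3601 eV

Using Einstein's photoelectric equation: KE_max = hf - φ

First, calculate the photon energy:
E_photon = hf = (6.626×10⁻³⁴ J·s)(5.223e+14 Hz)
E_photon = 2.1601 eV

Then, the maximum kinetic energy:
KE_max = E_photon - φ = 2.1601 eV - 1.8 eV = 0.3601 eV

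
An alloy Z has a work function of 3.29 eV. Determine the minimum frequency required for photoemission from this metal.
7.9552e+14 Hz

The threshold frequency is when the photon energy equals the work function:
hf₀ = φ

Solving for f₀:
f₀ = φ/h = (3.29 eV × 1.602×10⁻¹⁹ J/eV) / (6.626×10⁻³⁴ J·s)
f₀ = 7.9552e+14 Hz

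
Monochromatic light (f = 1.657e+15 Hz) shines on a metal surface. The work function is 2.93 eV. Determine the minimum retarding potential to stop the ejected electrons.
3.9228 V

The stopping potential V_s satisfies: eV_s = KE_max

First, find KE_max using Einstein's equation:
E_photon = hf = (6.626×10⁻³⁴ J·s)(1.657e+15 Hz) = 6.8528 eV
KE_max = E_photon - φ = 6.8528 - 2.93 = 3.9228 eV

Since eV_s = KE_max:
V_s = KE_max/e = 3.9228 V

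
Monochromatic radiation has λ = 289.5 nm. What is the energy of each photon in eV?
4.2827 eV

Using E = hf = hc/λ:

E = hc/λ = (6.626×10⁻³⁴ J·s)(3×10⁸ m/s) / (289.5×10⁻⁹ m)
E = 4.2827 eV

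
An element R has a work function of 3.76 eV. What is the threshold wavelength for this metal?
329.75 nm

The threshold wavelength is when the photon energy equals the work function:
hc/λ₀ = φ

Solving for λ₀:
λ₀ = hc/φ = (6.626×10⁻³⁴ J·s)(3×10⁸ m/s) / (3.76 eV × 1.602×10⁻¹⁹ J/eV)
λ₀ = 329.75 nm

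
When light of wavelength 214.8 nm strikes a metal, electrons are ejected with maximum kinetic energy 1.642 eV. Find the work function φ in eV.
4.13 eV

From Einstein's photoelectric equation: KE_max = hf - φ = hc/λ - φ

Rearranging for φ:
φ = hc/λ - KE_max

Calculate photon energy:
E_photon = hc/λ = 5.7721 eV

Therefore:
φ = 5.7721 - 1.642 = 4.13 eV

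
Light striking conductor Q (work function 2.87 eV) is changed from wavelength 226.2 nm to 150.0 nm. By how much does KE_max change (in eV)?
2.7844 eV

Using Einstein's equation: KE_max = hc/λ - φ

For λ₁ = 226.2 nm:
KE₁ = hc/λ₁ - φ = 5.4812 - 2.87 = 2.6112 eV

For λ₂ = 150.0 nm:
KE₂ = hc/λ₂ - φ = 8.2656 - 2.87 = 5.3956 eV

Change in KE:
ΔKE = KE₂ - KE₁ = 5.3956 - 2.6112 = 2.7844 eV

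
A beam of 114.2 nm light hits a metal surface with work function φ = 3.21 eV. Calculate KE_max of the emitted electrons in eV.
7.6468 eV

Using Einstein's photoelectric equation: KE_max = hf - φ = hc/λ - φ

First, calculate the photon energy:
E_photon = hc/λ = (6.626×10⁻³⁴ J·s)(3×10⁸ m/s) / (114.2×10⁻⁹ m)
E_photon = 10.8568 eV

Then, the maximum kinetic energy:
KE_max = E_photon - φ = 10.8568 eV - 3.21 eV = 7.6468 eV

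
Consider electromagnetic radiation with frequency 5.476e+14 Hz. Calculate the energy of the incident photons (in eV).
2.2647 eV

Using E = hf:

E = hf = (6.626×10⁻³⁴ J·s)(5.476e+14 Hz)
E = 2.2647 eV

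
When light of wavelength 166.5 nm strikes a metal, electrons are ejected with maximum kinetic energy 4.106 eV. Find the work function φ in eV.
3.34 eV

From Einstein's photoelectric equation: KE_max = hf - φ = hc/λ - φ

Rearranging for φ:
φ = hc/λ - KE_max

Calculate photon energy:
E_photon = hc/λ = 7.4465 eV

Therefore:
φ = 7.4465 - 4.106 = 3.34 eV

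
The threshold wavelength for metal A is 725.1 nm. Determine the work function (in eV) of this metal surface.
1.71 eV

At the threshold wavelength, photon energy equals work function:
φ = hc/λ₀

Calculating:
φ = (6.626×10⁻³⁴ J·s)(3×10⁸ m/s) / (725.1×10⁻⁹ m)
φ = 1.71 eV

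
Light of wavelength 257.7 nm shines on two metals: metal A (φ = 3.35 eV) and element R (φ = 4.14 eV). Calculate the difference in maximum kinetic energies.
0.7900 eV

Using KE_max = hc/λ - φ for each metal:

Photon energy: E = hc/λ = 4.8112 eV

For metal A (φ₁ = 3.35 eV):
KE₁ = E - φ₁ = 4.8112 - 3.35 = 1.4612 eV

For element R (φ₂ = 4.14 eV):
KE₂ = E - φ₂ = 4.8112 - 4.14 = 0.6712 eV

Difference:
ΔKE = KE₁ - KE₂ = 1.4612 - 0.6712 = 0.7900 eV

Note: The difference equals the difference in work functions: 4.14 - 3.35 = 0.79 eV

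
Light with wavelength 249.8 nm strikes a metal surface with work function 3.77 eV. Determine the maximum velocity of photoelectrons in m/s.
6.4790e+05 m/s

First, find the maximum kinetic energy:
E_photon = hc/λ = 4.9633 eV
KE_max = E_photon - φ = 4.9633 - 3.77 = 1.1933 eV

Convert to Joules: KE_max = 1.1933 × 1.602×10⁻¹⁹ J = 1.9119e-19 J

Then use KE = ½mv² to find velocity:
v = √(2·KE/m) = √(2 × 1.9119e-19 J / 9.109e-31 kg)
v = 6.4790e+05 m/s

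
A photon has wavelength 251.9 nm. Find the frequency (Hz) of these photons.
1.1901e+15 Hz

Using the wave equation: c = fλ

Solving for frequency:
f = c/λ = (3×10⁸ m/s) / (251.9×10⁻⁹ m)
f = 1.1901e+15 Hz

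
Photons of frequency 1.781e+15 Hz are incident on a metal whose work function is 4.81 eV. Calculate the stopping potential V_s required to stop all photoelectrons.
2.5556 V

The stopping potential V_s satisfies: eV_s = KE_max

First, find KE_max using Einstein's equation:
E_photon = hf = (6.626×10⁻³⁴ J·s)(1.781e+15 Hz) = 7.3656 eV
KE_max = E_photon - φ = 7.3656 - 4.81 = 2.5556 eV

Since eV_s = KE_max:
V_s = KE_max/e = 2.5556 V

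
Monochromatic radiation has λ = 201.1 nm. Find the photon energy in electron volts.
6.1653 eV

Using E = hf = hc/λ:

E = hc/λ = (6.626×10⁻³⁴ J·s)(3×10⁸ m/s) / (201.1×10⁻⁹ m)
E = 6.1653 eV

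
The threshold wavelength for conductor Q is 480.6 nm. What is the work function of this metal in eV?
2.58 eV

At the threshold wavelength, photon energy equals work function:
φ = hc/λ₀

Calculating:
φ = (6.626×10⁻³⁴ J·s)(3×10⁸ m/s) / (480.6×10⁻⁹ m)
φ = 2.58 eV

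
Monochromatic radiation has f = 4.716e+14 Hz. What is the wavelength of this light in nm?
635.69 nm

Using the wave equation: c = fλ

Solving for wavelength:
λ = c/f = (3×10⁸ m/s) / (4.716e+14 Hz)
λ = 635.69 nm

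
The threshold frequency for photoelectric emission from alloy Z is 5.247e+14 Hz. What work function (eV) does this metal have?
2.17 eV

At the threshold frequency, photon energy equals work function:
φ = hf₀

Calculating:
φ = (6.626×10⁻³⁴ J·s)(5.247e+14 Hz)
φ = 2.17 eV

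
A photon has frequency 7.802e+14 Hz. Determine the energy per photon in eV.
3.2266 eV

Using E = hf:

E = hf = (6.626×10⁻³⁴ J·s)(7.802e+14 Hz)
E = 3.2266 eV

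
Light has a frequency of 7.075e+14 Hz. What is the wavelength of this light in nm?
423.73 nm

Using the wave equation: c = fλ

Solving for wavelength:
λ = c/f = (3×10⁸ m/s) / (7.075e+14 Hz)
λ = 423.73 nm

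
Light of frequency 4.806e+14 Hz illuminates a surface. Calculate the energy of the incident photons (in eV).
1.9876 eV

Using E = hf:

E = hf = (6.626×10⁻³⁴ J·s)(4.806e+14 Hz)
E = 1.9876 eV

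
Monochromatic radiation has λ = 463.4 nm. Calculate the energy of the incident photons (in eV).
2.6755 eV

Using E = hf = hc/λ:

E = hc/λ = (6.626×10⁻³⁴ J·s)(3×10⁸ m/s) / (463.4×10⁻⁹ m)
E = 2.6755 eV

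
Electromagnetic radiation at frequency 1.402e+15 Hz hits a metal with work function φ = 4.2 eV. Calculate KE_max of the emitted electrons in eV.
1.5982 eV

Using Einstein's photoelectric equation: KE_max = hf - φ

First, calculate the photon energy:
E_photon = hf = (6.626×10⁻³⁴ J·s)(1.402e+15 Hz)
E_photon = 5.7982 eV

Then, the maximum kinetic energy:
KE_max = E_photon - φ = 5.7982 eV - 4.2 eV = 1.5982 eV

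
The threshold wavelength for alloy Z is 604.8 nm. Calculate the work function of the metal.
2.05 eV

At the threshold wavelength, photon energy equals work function:
φ = hc/λ₀

Calculating:
φ = (6.626×10⁻³⁴ J·s)(3×10⁸ m/s) / (604.8×10⁻⁹ m)
φ = 2.05 eV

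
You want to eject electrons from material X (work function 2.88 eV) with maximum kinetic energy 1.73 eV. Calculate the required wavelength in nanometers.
268.95 nm

From Einstein's equation: KE_max = hc/λ - φ

Rearranging for λ:
hc/λ = KE_max + φ
λ = hc/(KE_max + φ)

Required photon energy:
E_photon = KE_max + φ = 1.73 + 2.88 = 4.61 eV

Required wavelength:
λ = hc/E_photon = (6.626×10⁻³⁴)(3×10⁸) / (4.61 × 1.602×10⁻¹⁹)
λ = 268.95 nm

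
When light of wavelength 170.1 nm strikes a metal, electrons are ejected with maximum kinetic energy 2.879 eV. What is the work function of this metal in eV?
4.41 eV

From Einstein's photoelectric equation: KE_max = hf - φ = hc/λ - φ

Rearranging for φ:
φ = hc/λ - KE_max

Calculate photon energy:
E_photon = hc/λ = 7.2889 eV

Therefore:
φ = 7.2889 - 2.879 = 4.41 eV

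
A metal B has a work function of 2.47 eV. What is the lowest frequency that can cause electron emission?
5.9724e+14 Hz

The threshold frequency is when the photon energy equals the work function:
hf₀ = φ

Solving for f₀:
f₀ = φ/h = (2.47 eV × 1.602×10⁻¹⁹ J/eV) / (6.626×10⁻³⁴ J·s)
f₀ = 5.9724e+14 Hz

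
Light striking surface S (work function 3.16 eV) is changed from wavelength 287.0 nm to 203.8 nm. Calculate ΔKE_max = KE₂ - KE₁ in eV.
1.7636 eV

Using Einstein's equation: KE_max = hc/λ - φ

For λ₁ = 287.0 nm:
KE₁ = hc/λ₁ - φ = 4.3200 - 3.16 = 1.1600 eV

For λ₂ = 203.8 nm:
KE₂ = hc/λ₂ - φ = 6.0836 - 3.16 = 2.9236 eV

Change in KE:
ΔKE = KE₂ - KE₁ = 2.9236 - 1.1600 = 1.7636 eV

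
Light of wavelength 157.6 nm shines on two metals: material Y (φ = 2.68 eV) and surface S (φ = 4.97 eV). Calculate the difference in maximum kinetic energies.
2.2900 eV

Using KE_max = hc/λ - φ for each metal:

Photon energy: E = hc/λ = 7.8670 eV

For material Y (φ₁ = 2.68 eV):
KE₁ = E - φ₁ = 7.8670 - 2.68 = 5.1870 eV

For surface S (φ₂ = 4.97 eV):
KE₂ = E - φ₂ = 7.8670 - 4.97 = 2.8970 eV

Difference:
ΔKE = KE₁ - KE₂ = 5.1870 - 2.8970 = 2.2900 eV

Note: The difference equals the difference in work functions: 4.97 - 2.68 = 2.29 eV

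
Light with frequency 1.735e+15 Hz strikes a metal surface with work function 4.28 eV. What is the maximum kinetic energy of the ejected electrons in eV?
2.8954 eV

Using Einstein's photoelectric equation: KE_max = hf - φ

First, calculate the photon energy:
E_photon = hf = (6.626×10⁻³⁴ J·s)(1.735e+15 Hz)
E_photon = 7.1754 eV

Then, the maximum kinetic energy:
KE_max = E_photon - φ = 7.1754 eV - 4.28 eV = 2.8954 eV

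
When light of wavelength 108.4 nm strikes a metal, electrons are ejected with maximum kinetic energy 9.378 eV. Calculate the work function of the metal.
2.06 eV

From Einstein's photoelectric equation: KE_max = hf - φ = hc/λ - φ

Rearranging for φ:
φ = hc/λ - KE_max

Calculate photon energy:
E_photon = hc/λ = 11.4377 eV

Therefore:
φ = 11.4377 - 9.378 = 2.06 eV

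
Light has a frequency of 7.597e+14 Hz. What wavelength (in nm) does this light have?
394.62 nm

Using the wave equation: c = fλ

Solving for wavelength:
λ = c/f = (3×10⁸ m/s) / (7.597e+14 Hz)
λ = 394.62 nm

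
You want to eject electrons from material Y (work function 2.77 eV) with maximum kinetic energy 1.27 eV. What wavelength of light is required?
306.89 nm

From Einstein's equation: KE_max = hc/λ - φ

Rearranging for λ:
hc/λ = KE_max + φ
λ = hc/(KE_max + φ)

Required photon energy:
E_photon = KE_max + φ = 1.27 + 2.77 = 4.04 eV

Required wavelength:
λ = hc/E_photon = (6.626×10⁻³⁴)(3×10⁸) / (4.04 × 1.602×10⁻¹⁹)
λ = 306.89 nm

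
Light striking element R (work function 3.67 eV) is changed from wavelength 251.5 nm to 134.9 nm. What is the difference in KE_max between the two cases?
4.2610 eV

Using Einstein's equation: KE_max = hc/λ - φ

For λ₁ = 251.5 nm:
KE₁ = hc/λ₁ - φ = 4.9298 - 3.67 = 1.2598 eV

For λ₂ = 134.9 nm:
KE₂ = hc/λ₂ - φ = 9.1908 - 3.67 = 5.5208 eV

Change in KE:
ΔKE = KE₂ - KE₁ = 5.5208 - 1.2598 = 4.2610 eV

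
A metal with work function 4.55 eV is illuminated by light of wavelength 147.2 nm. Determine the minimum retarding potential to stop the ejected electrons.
3.8728 V

The stopping potential V_s satisfies: eV_s = KE_max

First, find KE_max using Einstein's equation:
E_photon = hc/λ = 8.4228 eV
KE_max = E_photon - φ = 8.4228 - 4.55 = 3.8728 eV

Since eV_s = KE_max:
V_s = KE_max/e = 3.8728 V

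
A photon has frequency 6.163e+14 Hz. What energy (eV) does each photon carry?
2.5488 eV

Using E = hf:

E = hf = (6.626×10⁻³⁴ J·s)(6.163e+14 Hz)
E = 2.5488 eV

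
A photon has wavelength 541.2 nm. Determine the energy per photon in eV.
2.2909 eV

Using E = hf = hc/λ:

E = hc/λ = (6.626×10⁻³⁴ J·s)(3×10⁸ m/s) / (541.2×10⁻⁹ m)
E = 2.2909 eV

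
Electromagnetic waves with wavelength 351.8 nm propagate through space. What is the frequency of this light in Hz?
8.5217e+14 Hz

Using the wave equation: c = fλ

Solving for frequency:
f = c/λ = (3×10⁸ m/s) / (351.8×10⁻⁹ m)
f = 8.5217e+14 Hz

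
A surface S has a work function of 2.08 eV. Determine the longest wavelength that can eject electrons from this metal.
596.08 nm

The threshold wavelength is when the photon energy equals the work function:
hc/λ₀ = φ

Solving for λ₀:
λ₀ = hc/φ = (6.626×10⁻³⁴ J·s)(3×10⁸ m/s) / (2.08 eV × 1.602×10⁻¹⁹ J/eV)
λ₀ = 596.08 nm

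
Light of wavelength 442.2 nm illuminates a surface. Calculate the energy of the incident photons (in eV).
2.8038 eV

Using E = hf = hc/λ:

E = hc/λ = (6.626×10⁻³⁴ J·s)(3×10⁸ m/s) / (442.2×10⁻⁹ m)
E = 2.8038 eV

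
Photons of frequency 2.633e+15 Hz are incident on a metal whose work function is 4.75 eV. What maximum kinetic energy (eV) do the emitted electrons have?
6.1392 eV

Using Einstein's photoelectric equation: KE_max = hf - φ

First, calculate the photon energy:
E_photon = hf = (6.626×10⁻³⁴ J·s)(2.633e+15 Hz)
E_photon = 10.8892 eV

Then, the maximum kinetic energy:
KE_max = E_photon - φ = 10.8892 eV - 4.75 eV = 6.1392 eV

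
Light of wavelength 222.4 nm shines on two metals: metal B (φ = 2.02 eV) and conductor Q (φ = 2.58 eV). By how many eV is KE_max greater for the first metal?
0.5600 eV

Using KE_max = hc/λ - φ for each metal:

Photon energy: E = hc/λ = 5.5748 eV

For metal B (φ₁ = 2.02 eV):
KE₁ = E - φ₁ = 5.5748 - 2.02 = 3.5548 eV

For conductor Q (φ₂ = 2.58 eV):
KE₂ = E - φ₂ = 5.5748 - 2.58 = 2.9948 eV

Difference:
ΔKE = KE₁ - KE₂ = 3.5548 - 2.9948 = 0.5600 eV

Note: The difference equals the difference in work functions: 2.58 - 2.02 = 0.56 eV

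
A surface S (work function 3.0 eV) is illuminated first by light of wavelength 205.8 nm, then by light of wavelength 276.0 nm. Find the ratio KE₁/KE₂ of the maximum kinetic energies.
2.0269

Using Einstein's equation: KE_max = hc/λ - φ

For λ₁ = 205.8 nm:
E₁ = hc/λ₁ = 6.0245 eV
KE₁ = E₁ - φ = 6.0245 - 3.0 = 3.0245 eV

For λ₂ = 276.0 nm:
E₂ = hc/λ₂ = 4.4922 eV
KE₂ = E₂ - φ = 4.4922 - 3.0 = 1.4922 eV

Ratio: KE₁/KE₂ = 3.0245/1.4922 = 2.0269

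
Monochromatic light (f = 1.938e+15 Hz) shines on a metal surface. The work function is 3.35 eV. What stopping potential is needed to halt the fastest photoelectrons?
4.6649 V

The stopping potential V_s satisfies: eV_s = KE_max

First, find KE_max using Einstein's equation:
E_photon = hf = (6.626×10⁻³⁴ J·s)(1.938e+15 Hz) = 8.0149 eV
KE_max = E_photon - φ = 8.0149 - 3.35 = 4.6649 eV

Since eV_s = KE_max:
V_s = KE_max/e = 4.6649 V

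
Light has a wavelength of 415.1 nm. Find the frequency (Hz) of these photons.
7.2222e+14 Hz

Using the wave equation: c = fλ

Solving for frequency:
f = c/λ = (3×10⁸ m/s) / (415.1×10⁻⁹ m)
f = 7.2222e+14 Hz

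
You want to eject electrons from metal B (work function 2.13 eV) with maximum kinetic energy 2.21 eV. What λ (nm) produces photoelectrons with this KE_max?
285.68 nm

From Einstein's equation: KE_max = hc/λ - φ

Rearranging for λ:
hc/λ = KE_max + φ
λ = hc/(KE_max + φ)

Required photon energy:
E_photon = KE_max + φ = 2.21 + 2.13 = 4.34 eV

Required wavelength:
λ = hc/E_photon = (6.626×10⁻³⁴)(3×10⁸) / (4.34 × 1.602×10⁻¹⁹)
λ = 285.68 nm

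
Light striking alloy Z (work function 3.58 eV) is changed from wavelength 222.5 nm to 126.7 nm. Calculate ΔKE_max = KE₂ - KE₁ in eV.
4.2133 eV

Using Einstein's equation: KE_max = hc/λ - φ

For λ₁ = 222.5 nm:
KE₁ = hc/λ₁ - φ = 5.5723 - 3.58 = 1.9923 eV

For λ₂ = 126.7 nm:
KE₂ = hc/λ₂ - φ = 9.7857 - 3.58 = 6.2057 eV

Change in KE:
ΔKE = KE₂ - KE₁ = 6.2057 - 1.9923 = 4.2133 eV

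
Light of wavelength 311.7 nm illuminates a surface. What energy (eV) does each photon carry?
3.9777 eV

Using E = hf = hc/λ:

E = hc/λ = (6.626×10⁻³⁴ J·s)(3×10⁸ m/s) / (311.7×10⁻⁹ m)
E = 3.9777 eV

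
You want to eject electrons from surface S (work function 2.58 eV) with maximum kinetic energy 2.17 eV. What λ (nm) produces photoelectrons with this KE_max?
261.02 nm

From Einstein's equation: KE_max = hc/λ - φ

Rearranging for λ:
hc/λ = KE_max + φ
λ = hc/(KE_max + φ)

Required photon energy:
E_photon = KE_max + φ = 2.17 + 2.58 = 4.75 eV

Required wavelength:
λ = hc/E_photon = (6.626×10⁻³⁴)(3×10⁸) / (4.75 × 1.602×10⁻¹⁹)
λ = 261.02 nm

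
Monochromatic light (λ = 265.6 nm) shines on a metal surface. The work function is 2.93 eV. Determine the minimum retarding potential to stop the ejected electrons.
1.7381 V

The stopping potential V_s satisfies: eV_s = KE_max

First, find KE_max using Einstein's equation:
E_photon = hc/λ = 4.6681 eV
KE_max = E_photon - φ = 4.6681 - 2.93 = 1.7381 eV

Since eV_s = KE_max:
V_s = KE_max/e = 1.7381 V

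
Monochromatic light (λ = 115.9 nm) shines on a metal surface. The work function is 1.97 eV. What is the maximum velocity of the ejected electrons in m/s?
1.7521e+06 m/s

First, find the maximum kinetic energy:
E_photon = hc/λ = 10.6975 eV
KE_max = E_photon - φ = 10.6975 - 1.97 = 8.7275 eV

Convert to Joules: KE_max = 8.7275 × 1.602×10⁻¹⁹ J = 1.3983e-18 J

Then use KE = ½mv² to find velocity:
v = √(2·KE/m) = √(2 × 1.3983e-18 J / 9.109e-31 kg)
v = 1.7521e+06 m/s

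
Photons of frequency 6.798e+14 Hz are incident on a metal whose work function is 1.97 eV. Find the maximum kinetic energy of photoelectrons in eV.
0.8414 eV

Using Einstein's photoelectric equation: KE_max = hf - φ

First, calculate the photon energy:
E_photon = hf = (6.626×10⁻³⁴ J·s)(6.798e+14 Hz)
E_photon = 2.8114 eV

Then, the maximum kinetic energy:
KE_max = E_photon - φ = 2.8114 eV - 1.97 eV = 0.8414 eV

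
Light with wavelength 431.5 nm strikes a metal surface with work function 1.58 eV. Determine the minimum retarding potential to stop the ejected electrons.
1.2933 V

The stopping potential V_s satisfies: eV_s = KE_max

First, find KE_max using Einstein's equation:
E_photon = hc/λ = 2.8733 eV
KE_max = E_photon - φ = 2.8733 - 1.58 = 1.2933 eV

Since eV_s = KE_max:
V_s = KE_max/e = 1.2933 V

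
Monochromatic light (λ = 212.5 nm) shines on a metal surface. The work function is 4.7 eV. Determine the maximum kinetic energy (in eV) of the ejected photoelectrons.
1.1346 eV

Using Einstein's photoelectric equation: KE_max = hf - φ = hc/λ - φ

First, calculate the photon energy:
E_photon = hc/λ = (6.626×10⁻³⁴ J·s)(3×10⁸ m/s) / (212.5×10⁻⁹ m)
E_photon = 5.8346 eV

Then, the maximum kinetic energy:
KE_max = E_photon - φ = 5.8346 eV - 4.7 eV = 1.1346 eV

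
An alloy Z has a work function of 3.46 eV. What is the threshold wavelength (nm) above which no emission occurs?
358.34 nm

The threshold wavelength is when the photon energy equals the work function:
hc/λ₀ = φ

Solving for λ₀:
λ₀ = hc/φ = (6.626×10⁻³⁴ J·s)(3×10⁸ m/s) / (3.46 eV × 1.602×10⁻¹⁹ J/eV)
λ₀ = 358.34 nm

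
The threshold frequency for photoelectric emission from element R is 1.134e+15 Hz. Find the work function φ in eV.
4.69 eV

At the threshold frequency, photon energy equals work function:
φ = hf₀

Calculating:
φ = (6.626×10⁻³⁴ J·s)(1.134e+15 Hz)
φ = 4.69 eV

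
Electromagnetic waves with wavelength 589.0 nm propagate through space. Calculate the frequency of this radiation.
5.0899e+14 Hz

Using the wave equation: c = fλ

Solving for frequency:
f = c/λ = (3×10⁸ m/s) / (589.0×10⁻⁹ m)
f = 5.0899e+14 Hz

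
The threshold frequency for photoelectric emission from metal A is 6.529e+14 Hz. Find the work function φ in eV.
2.70 eV

At the threshold frequency, photon energy equals work function:
φ = hf₀

Calculating:
φ = (6.626×10⁻³⁴ J·s)(6.529e+14 Hz)
φ = 2.70 eV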